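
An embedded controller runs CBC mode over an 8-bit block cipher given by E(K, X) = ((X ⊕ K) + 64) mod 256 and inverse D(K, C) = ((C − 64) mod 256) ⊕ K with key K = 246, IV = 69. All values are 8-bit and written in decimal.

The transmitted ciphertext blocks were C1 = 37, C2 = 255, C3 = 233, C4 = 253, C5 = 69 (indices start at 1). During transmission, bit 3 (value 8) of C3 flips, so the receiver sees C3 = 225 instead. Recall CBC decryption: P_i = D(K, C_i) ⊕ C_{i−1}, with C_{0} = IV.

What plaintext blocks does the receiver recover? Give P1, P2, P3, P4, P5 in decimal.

Only C3 changed, to 225. In CBC, a change in C_i garbles P_i and flips the same bit in P_{i+1}. Decrypting the received ciphertext:
P1: D(K, 37) = 19; 19 ⊕ 69 = 86.
P2: D(K, 255) = 73; 73 ⊕ 37 = 108.
P3: D(K, 225) = 87; 87 ⊕ 255 = 168.
P4: D(K, 253) = 75; 75 ⊕ 225 = 170.
P5: D(K, 69) = 243; 243 ⊕ 253 = 14.
Blocks that differ from the original plaintext: P3, P4.

P1 = 86, P2 = 108, P3 = 168, P4 = 170, P5 = 14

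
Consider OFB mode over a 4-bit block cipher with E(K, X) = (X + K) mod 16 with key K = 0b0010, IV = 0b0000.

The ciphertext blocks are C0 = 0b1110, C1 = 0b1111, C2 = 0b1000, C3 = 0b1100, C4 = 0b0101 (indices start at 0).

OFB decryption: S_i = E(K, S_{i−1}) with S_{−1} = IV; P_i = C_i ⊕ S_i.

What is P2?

P0: S = E(K, 0b0000) = 0b0010; 0b1110 ⊕ 0b0010 = 0b1100.
P1: S = E(K, 0b0010) = 0b0100; 0b1111 ⊕ 0b0100 = 0b1011.
P2: S = E(K, 0b0100) = 0b0110; 0b1000 ⊕ 0b0110 = 0b1110.

P2 = 0b1110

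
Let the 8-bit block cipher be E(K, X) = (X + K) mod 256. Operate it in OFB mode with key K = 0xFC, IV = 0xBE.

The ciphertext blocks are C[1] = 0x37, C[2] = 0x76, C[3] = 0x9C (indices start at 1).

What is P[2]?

OFB decryption: S_i = E(K, S_{i−1}) with S_{0} = IV; P_i = C_i ⊕ S_i.
P[1]: S = E(K, 0xBE) = 0xBA; 0x37 ⊕ 0xBA = 0x8D.
P[2]: S = E(K, 0xBA) = 0xB6; 0x76 ⊕ 0xB6 = 0xC0.

P[2] = 0xC0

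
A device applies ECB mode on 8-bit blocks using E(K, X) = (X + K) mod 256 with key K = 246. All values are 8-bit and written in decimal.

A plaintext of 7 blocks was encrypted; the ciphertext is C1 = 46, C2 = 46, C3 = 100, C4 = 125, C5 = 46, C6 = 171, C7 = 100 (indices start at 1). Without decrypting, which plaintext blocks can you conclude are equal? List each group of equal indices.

ECB encrypts each block independently with the same key, so equal ciphertext blocks imply equal plaintext blocks.
C1 = C2 = C5 = 46, so P1 = P2 = P5.
C3 = C7 = 100, so P3 = P7.

P1 = P2 = P5; P3 = P7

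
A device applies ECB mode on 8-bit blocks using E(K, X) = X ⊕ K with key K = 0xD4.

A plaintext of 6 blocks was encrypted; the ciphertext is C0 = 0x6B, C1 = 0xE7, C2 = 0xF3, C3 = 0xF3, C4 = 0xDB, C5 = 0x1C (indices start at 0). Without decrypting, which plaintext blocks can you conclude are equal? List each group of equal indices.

ECB encrypts each block independently with the same key, so equal ciphertext blocks imply equal plaintext blocks.
C2 = C3 = 0xF3, so P2 = P3.

P2 = P3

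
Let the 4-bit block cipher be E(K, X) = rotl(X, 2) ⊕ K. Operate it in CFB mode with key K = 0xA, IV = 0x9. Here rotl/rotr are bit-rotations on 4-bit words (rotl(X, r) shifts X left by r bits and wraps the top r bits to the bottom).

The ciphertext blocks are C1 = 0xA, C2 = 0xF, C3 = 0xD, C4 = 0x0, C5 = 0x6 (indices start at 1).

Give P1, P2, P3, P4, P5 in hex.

CFB decryption: P_i = C_i ⊕ E(K, C_{i−1}), with C_{0} = IV.
P1: E(K, 0x9) = 0xC; 0xA ⊕ 0xC = 0x6.
P2: E(K, 0xA) = 0x0; 0xF ⊕ 0x0 = 0xF.
P3: E(K, 0xF) = 0x5; 0xD ⊕ 0x5 = 0x8.
P4: E(K, 0xD) = 0xD; 0x0 ⊕ 0xD = 0xD.
P5: E(K, 0x0) = 0xA; 0x6 ⊕ 0xA = 0xC.

P1 = 0x6, P2 = 0xF, P3 = 0x8, P4 = 0xD, P5 = 0xC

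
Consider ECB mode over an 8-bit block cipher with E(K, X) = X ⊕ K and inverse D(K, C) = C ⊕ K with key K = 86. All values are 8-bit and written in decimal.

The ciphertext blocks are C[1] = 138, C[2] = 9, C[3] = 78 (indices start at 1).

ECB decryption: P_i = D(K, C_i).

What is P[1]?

P[1] = 220

P[1]: D(K, 138) = 220.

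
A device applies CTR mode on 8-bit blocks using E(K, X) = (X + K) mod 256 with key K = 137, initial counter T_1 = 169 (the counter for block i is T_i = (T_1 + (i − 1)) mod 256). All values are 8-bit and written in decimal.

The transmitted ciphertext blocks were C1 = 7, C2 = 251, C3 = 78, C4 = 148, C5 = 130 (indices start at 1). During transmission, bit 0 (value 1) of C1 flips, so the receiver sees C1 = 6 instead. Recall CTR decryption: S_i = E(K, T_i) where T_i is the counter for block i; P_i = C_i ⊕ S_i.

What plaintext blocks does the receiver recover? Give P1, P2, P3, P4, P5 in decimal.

Only C1 changed, to 6. In CTR, a change in C_i flips the same bit in P_i only; the keystream is unaffected. Decrypting the received ciphertext:
P1: T = 169, S = E(K, T) = 50; 6 ⊕ 50 = 52.
P2: T = 170, S = E(K, T) = 51; 251 ⊕ 51 = 200.
P3: T = 171, S = E(K, T) = 52; 78 ⊕ 52 = 122.
P4: T = 172, S = E(K, T) = 53; 148 ⊕ 53 = 161.
P5: T = 173, S = E(K, T) = 54; 130 ⊕ 54 = 180.
Blocks that differ from the original plaintext: P1.

P1 = 52, P2 = 200, P3 = 122, P4 = 161, P5 = 180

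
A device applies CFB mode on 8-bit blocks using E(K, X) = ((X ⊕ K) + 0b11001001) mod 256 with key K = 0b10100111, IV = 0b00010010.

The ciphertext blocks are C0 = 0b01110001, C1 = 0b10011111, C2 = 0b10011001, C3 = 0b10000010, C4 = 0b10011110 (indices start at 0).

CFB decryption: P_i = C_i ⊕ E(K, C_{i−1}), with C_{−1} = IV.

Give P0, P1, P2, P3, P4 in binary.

P0 = 0b00001111, P1 = 0b00000000, P2 = 0b10011000, P3 = 0b10000101, P4 = 0b01110000

P0: E(K, 0b00010010) = 0b01111110; 0b01110001 ⊕ 0b01111110 = 0b00001111.
P1: E(K, 0b01110001) = 0b10011111; 0b10011111 ⊕ 0b10011111 = 0b00000000.
P2: E(K, 0b10011111) = 0b00000001; 0b10011001 ⊕ 0b00000001 = 0b10011000.
P3: E(K, 0b10011001) = 0b00000111; 0b10000010 ⊕ 0b00000111 = 0b10000101.
P4: E(K, 0b10000010) = 0b11101110; 0b10011110 ⊕ 0b11101110 = 0b01110000.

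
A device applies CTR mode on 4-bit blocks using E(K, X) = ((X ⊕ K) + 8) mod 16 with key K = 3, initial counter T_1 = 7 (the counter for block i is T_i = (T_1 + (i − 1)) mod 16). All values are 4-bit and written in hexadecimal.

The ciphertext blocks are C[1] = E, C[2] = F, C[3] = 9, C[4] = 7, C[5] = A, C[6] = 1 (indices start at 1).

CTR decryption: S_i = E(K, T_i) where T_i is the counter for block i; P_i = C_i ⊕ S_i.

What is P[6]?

P[6] = 6

P[6]: T = C, S = E(K, T) = 7; 1 ⊕ 7 = 6.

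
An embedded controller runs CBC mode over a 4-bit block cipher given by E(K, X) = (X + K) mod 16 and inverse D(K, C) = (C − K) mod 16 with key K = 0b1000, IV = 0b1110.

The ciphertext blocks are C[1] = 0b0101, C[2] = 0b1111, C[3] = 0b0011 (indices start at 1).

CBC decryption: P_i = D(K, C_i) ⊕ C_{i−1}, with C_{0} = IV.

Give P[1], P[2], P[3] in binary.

P[1] = 0b0011, P[2] = 0b0010, P[3] = 0b0100

P[1]: D(K, 0b0101) = 0b1101; 0b1101 ⊕ 0b1110 = 0b0011.
P[2]: D(K, 0b1111) = 0b0111; 0b0111 ⊕ 0b0101 = 0b0010.
P[3]: D(K, 0b0011) = 0b1011; 0b1011 ⊕ 0b1111 = 0b0100.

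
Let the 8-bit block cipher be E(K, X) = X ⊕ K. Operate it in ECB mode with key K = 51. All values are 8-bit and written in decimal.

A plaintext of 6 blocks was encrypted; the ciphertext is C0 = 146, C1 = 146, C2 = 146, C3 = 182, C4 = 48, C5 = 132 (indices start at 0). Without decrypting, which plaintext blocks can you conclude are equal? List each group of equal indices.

ECB encrypts each block independently with the same key, so equal ciphertext blocks imply equal plaintext blocks.
C0 = C1 = C2 = 146, so P0 = P1 = P2.

P0 = P1 = P2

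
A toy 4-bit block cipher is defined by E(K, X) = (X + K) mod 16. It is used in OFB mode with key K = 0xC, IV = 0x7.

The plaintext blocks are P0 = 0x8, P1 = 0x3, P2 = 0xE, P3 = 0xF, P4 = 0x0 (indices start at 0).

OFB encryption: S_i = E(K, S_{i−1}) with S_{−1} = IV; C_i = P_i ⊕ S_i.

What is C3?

C3 = 0x8

C0: S = E(K, 0x7) = 0x3; 0x8 ⊕ 0x3 = 0xB.
C1: S = E(K, 0x3) = 0xF; 0x3 ⊕ 0xF = 0xC.
C2: S = E(K, 0xF) = 0xB; 0xE ⊕ 0xB = 0x5.
C3: S = E(K, 0xB) = 0x7; 0xF ⊕ 0x7 = 0x8.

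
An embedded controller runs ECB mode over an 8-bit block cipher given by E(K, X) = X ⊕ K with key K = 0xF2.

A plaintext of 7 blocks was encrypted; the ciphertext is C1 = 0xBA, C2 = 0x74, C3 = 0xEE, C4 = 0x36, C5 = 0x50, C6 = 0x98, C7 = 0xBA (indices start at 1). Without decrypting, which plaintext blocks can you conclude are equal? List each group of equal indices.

ECB encrypts each block independently with the same key, so equal ciphertext blocks imply equal plaintext blocks.
C1 = C7 = 0xBA, so P1 = P7.

P1 = P7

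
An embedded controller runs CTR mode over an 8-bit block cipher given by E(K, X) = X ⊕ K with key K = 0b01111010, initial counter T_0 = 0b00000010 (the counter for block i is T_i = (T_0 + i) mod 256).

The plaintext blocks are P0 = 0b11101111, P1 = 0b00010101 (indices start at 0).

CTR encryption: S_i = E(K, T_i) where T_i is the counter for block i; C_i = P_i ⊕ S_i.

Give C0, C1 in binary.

C0 = 0b10010111, C1 = 0b01101100

C0: T = 0b00000010, S = E(K, T) = 0b01111000; 0b11101111 ⊕ 0b01111000 = 0b10010111.
C1: T = 0b00000011, S = E(K, T) = 0b01111001; 0b00010101 ⊕ 0b01111001 = 0b01101100.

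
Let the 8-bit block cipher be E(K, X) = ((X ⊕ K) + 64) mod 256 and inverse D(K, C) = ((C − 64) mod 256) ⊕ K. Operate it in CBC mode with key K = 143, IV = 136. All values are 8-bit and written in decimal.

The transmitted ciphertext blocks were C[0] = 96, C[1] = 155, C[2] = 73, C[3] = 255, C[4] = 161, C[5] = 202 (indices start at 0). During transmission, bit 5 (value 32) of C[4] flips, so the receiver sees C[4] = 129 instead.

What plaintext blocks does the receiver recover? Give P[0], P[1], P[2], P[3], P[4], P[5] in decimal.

P[0] = 39, P[1] = 180, P[2] = 29, P[3] = 121, P[4] = 49, P[5] = 132

CBC decryption: P_i = D(K, C_i) ⊕ C_{i−1}, with C_{−1} = IV.
Only C[4] changed, to 129. In CBC, a change in C_i garbles P_i and flips the same bit in P_{i+1}. Decrypting the received ciphertext:
P[0]: D(K, 96) = 175; 175 ⊕ 136 = 39.
P[1]: D(K, 155) = 212; 212 ⊕ 96 = 180.
P[2]: D(K, 73) = 134; 134 ⊕ 155 = 29.
P[3]: D(K, 255) = 48; 48 ⊕ 73 = 121.
P[4]: D(K, 129) = 206; 206 ⊕ 255 = 49.
P[5]: D(K, 202) = 5; 5 ⊕ 129 = 132.
Blocks that differ from the original plaintext: P[4], P[5].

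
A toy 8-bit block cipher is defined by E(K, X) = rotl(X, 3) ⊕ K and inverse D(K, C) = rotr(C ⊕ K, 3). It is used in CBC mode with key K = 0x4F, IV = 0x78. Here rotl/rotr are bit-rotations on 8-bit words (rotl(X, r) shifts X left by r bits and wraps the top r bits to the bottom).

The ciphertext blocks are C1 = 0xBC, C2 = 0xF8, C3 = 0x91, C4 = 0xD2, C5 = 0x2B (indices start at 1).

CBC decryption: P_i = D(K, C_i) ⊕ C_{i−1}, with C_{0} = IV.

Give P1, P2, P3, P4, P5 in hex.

P1 = 0x06, P2 = 0x4A, P3 = 0x23, P4 = 0x22, P5 = 0x5E

P1: D(K, 0xBC) = 0x7E; 0x7E ⊕ 0x78 = 0x06.
P2: D(K, 0xF8) = 0xF6; 0xF6 ⊕ 0xBC = 0x4A.
P3: D(K, 0x91) = 0xDB; 0xDB ⊕ 0xF8 = 0x23.
P4: D(K, 0xD2) = 0xB3; 0xB3 ⊕ 0x91 = 0x22.
P5: D(K, 0x2B) = 0x8C; 0x8C ⊕ 0xD2 = 0x5E.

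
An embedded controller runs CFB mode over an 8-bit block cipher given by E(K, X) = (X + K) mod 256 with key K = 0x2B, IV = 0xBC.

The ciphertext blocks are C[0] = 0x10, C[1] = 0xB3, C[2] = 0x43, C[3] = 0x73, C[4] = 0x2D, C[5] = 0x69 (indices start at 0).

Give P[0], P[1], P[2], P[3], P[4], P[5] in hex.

P[0] = 0xF7, P[1] = 0x88, P[2] = 0x9D, P[3] = 0x1D, P[4] = 0xB3, P[5] = 0x31

CFB decryption: P_i = C_i ⊕ E(K, C_{i−1}), with C_{−1} = IV.
P[0]: E(K, 0xBC) = 0xE7; 0x10 ⊕ 0xE7 = 0xF7.
P[1]: E(K, 0x10) = 0x3B; 0xB3 ⊕ 0x3B = 0x88.
P[2]: E(K, 0xB3) = 0xDE; 0x43 ⊕ 0xDE = 0x9D.
P[3]: E(K, 0x43) = 0x6E; 0x73 ⊕ 0x6E = 0x1D.
P[4]: E(K, 0x73) = 0x9E; 0x2D ⊕ 0x9E = 0xB3.
P[5]: E(K, 0x2D) = 0x58; 0x69 ⊕ 0x58 = 0x31.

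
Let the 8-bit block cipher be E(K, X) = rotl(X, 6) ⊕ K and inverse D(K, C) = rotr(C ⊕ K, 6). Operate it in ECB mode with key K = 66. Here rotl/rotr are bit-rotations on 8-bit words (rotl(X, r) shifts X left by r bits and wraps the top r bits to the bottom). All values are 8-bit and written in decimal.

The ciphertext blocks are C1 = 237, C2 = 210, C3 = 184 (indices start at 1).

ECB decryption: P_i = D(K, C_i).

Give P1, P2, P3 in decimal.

P1: D(K, 237) = 190.
P2: D(K, 210) = 66.
P3: D(K, 184) = 235.

P1 = 190, P2 = 66, P3 = 235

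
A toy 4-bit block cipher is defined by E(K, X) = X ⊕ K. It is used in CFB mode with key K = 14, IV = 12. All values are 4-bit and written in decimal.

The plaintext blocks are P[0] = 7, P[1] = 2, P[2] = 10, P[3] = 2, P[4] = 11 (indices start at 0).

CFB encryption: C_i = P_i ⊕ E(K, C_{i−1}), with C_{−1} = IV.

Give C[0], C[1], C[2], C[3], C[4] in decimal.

C[0]: E(K, 12) = 2; 7 ⊕ 2 = 5.
C[1]: E(K, 5) = 11; 2 ⊕ 11 = 9.
C[2]: E(K, 9) = 7; 10 ⊕ 7 = 13.
C[3]: E(K, 13) = 3; 2 ⊕ 3 = 1.
C[4]: E(K, 1) = 15; 11 ⊕ 15 = 4.

C[0] = 5, C[1] = 9, C[2] = 13, C[3] = 1, C[4] = 4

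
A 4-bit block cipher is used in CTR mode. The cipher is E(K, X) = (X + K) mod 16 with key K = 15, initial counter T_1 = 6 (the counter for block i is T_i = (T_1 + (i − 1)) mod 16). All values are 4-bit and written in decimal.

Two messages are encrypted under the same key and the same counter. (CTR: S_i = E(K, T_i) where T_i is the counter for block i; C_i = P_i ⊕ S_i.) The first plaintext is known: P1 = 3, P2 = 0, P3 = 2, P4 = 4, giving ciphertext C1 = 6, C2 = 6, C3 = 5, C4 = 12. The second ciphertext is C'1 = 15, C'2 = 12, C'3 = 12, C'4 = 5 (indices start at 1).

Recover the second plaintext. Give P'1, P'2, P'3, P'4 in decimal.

In CTR with a reused counter, both messages share the same keystream S_i, so C_i ⊕ C'_i = P_i ⊕ P'_i and thus P'_i = P_i ⊕ C_i ⊕ C'_i.
P'1: 3 ⊕ 6 ⊕ 15 = 10.
P'2: 0 ⊕ 6 ⊕ 12 = 10.
P'3: 2 ⊕ 5 ⊕ 12 = 11.
P'4: 4 ⊕ 12 ⊕ 5 = 13.

P'1 = 10, P'2 = 10, P'3 = 11, P'4 = 13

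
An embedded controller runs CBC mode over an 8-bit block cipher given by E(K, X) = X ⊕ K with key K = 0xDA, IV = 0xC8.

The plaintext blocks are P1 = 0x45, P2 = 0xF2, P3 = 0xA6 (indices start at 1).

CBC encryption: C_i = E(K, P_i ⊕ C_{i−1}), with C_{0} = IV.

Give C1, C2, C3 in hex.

C1: P1 ⊕ 0xC8 = 0x8D; E(K, 0x8D) = 0x57.
C2: P2 ⊕ 0x57 = 0xA5; E(K, 0xA5) = 0x7F.
C3: P3 ⊕ 0x7F = 0xD9; E(K, 0xD9) = 0x03.

C1 = 0x57, C2 = 0x7F, C3 = 0x03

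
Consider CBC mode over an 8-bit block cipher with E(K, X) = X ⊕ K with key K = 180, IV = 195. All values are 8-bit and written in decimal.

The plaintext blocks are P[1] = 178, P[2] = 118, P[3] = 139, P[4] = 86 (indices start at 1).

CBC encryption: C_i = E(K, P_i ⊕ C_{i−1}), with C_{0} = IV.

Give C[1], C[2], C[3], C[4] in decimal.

C[1] = 197, C[2] = 7, C[3] = 56, C[4] = 218

C[1]: P[1] ⊕ 195 = 113; E(K, 113) = 197.
C[2]: P[2] ⊕ 197 = 179; E(K, 179) = 7.
C[3]: P[3] ⊕ 7 = 140; E(K, 140) = 56.
C[4]: P[4] ⊕ 56 = 110; E(K, 110) = 218.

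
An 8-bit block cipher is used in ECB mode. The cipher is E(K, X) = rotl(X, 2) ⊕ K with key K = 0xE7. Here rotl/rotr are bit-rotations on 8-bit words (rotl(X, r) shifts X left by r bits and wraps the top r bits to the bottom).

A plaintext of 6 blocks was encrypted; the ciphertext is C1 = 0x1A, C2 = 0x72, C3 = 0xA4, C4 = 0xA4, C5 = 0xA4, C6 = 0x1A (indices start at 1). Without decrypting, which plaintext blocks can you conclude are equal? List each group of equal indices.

ECB encrypts each block independently with the same key, so equal ciphertext blocks imply equal plaintext blocks.
C1 = C6 = 0x1A, so P1 = P6.
C3 = C4 = C5 = 0xA4, so P3 = P4 = P5.

P1 = P6; P3 = P4 = P5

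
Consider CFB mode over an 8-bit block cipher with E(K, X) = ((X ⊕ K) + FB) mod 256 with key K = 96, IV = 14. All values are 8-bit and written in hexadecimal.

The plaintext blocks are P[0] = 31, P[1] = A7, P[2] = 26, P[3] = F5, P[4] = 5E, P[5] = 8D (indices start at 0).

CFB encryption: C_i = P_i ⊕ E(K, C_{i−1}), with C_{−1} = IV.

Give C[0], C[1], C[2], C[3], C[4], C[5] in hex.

C[0] = 4C, C[1] = 72, C[2] = F9, C[3] = 9F, C[4] = 5A, C[5] = 4A

C[0]: E(K, 14) = 7D; 31 ⊕ 7D = 4C.
C[1]: E(K, 4C) = D5; A7 ⊕ D5 = 72.
C[2]: E(K, 72) = DF; 26 ⊕ DF = F9.
C[3]: E(K, F9) = 6A; F5 ⊕ 6A = 9F.
C[4]: E(K, 9F) = 04; 5E ⊕ 04 = 5A.
C[5]: E(K, 5A) = C7; 8D ⊕ C7 = 4A.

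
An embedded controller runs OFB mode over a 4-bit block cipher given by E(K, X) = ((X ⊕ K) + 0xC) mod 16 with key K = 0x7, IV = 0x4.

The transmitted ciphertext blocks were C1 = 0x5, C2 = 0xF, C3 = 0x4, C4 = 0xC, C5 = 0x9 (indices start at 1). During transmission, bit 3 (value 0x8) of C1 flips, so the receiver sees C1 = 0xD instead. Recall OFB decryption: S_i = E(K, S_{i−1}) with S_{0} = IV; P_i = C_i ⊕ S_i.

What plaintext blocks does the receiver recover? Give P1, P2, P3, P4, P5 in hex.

P1 = 0x2, P2 = 0xB, P3 = 0xB, P4 = 0x8, P5 = 0x6

Only C1 changed, to 0xD. In OFB, a change in C_i flips the same bit in P_i only; the keystream is unaffected. Decrypting the received ciphertext:
P1: S = E(K, 0x4) = 0xF; 0xD ⊕ 0xF = 0x2.
P2: S = E(K, 0xF) = 0x4; 0xF ⊕ 0x4 = 0xB.
P3: S = E(K, 0x4) = 0xF; 0x4 ⊕ 0xF = 0xB.
P4: S = E(K, 0xF) = 0x4; 0xC ⊕ 0x4 = 0x8.
P5: S = E(K, 0x4) = 0xF; 0x9 ⊕ 0xF = 0x6.
Blocks that differ from the original plaintext: P1.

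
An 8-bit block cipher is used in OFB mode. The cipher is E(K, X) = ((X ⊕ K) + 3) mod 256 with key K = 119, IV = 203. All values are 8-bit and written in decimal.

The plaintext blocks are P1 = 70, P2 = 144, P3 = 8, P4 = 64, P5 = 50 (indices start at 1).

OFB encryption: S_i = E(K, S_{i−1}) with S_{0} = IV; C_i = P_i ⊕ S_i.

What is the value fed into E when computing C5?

C1: S = E(K, 203) = 191; 70 ⊕ 191 = 249.
C2: S = E(K, 191) = 203; 144 ⊕ 203 = 91.
C3: S = E(K, 203) = 191; 8 ⊕ 191 = 183.
C4: S = E(K, 191) = 203; 64 ⊕ 203 = 139.
C5: S = E(K, 203) = 191; 50 ⊕ 191 = 141.
So the input to E for block 5 is 203.

203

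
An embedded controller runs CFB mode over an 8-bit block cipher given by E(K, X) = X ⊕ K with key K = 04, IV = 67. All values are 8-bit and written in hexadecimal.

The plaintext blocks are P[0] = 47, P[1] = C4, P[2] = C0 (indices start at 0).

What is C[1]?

CFB encryption: C_i = P_i ⊕ E(K, C_{i−1}), with C_{−1} = IV.
C[0]: E(K, 67) = 63; 47 ⊕ 63 = 24.
C[1]: E(K, 24) = 20; C4 ⊕ 20 = E4.

C[1] = E4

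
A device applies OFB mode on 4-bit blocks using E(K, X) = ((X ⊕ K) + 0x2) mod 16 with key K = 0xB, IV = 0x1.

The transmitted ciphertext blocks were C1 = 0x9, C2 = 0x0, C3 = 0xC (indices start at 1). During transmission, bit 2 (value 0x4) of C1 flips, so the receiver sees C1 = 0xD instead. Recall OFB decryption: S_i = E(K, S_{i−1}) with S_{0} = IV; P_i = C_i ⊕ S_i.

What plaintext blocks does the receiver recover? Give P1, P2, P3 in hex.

Only C1 changed, to 0xD. In OFB, a change in C_i flips the same bit in P_i only; the keystream is unaffected. Decrypting the received ciphertext:
P1: S = E(K, 0x1) = 0xC; 0xD ⊕ 0xC = 0x1.
P2: S = E(K, 0xC) = 0x9; 0x0 ⊕ 0x9 = 0x9.
P3: S = E(K, 0x9) = 0x4; 0xC ⊕ 0x4 = 0x8.
Blocks that differ from the original plaintext: P1.

P1 = 0x1, P2 = 0x9, P3 = 0x8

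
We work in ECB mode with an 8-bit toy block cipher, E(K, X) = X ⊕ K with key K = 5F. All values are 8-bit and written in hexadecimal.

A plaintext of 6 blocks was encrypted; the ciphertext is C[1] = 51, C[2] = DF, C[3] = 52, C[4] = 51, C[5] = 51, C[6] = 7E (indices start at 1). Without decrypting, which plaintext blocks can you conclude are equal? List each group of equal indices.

ECB encrypts each block independently with the same key, so equal ciphertext blocks imply equal plaintext blocks.
C[1] = C[4] = C[5] = 51, so P[1] = P[4] = P[5].

P[1] = P[4] = P[5]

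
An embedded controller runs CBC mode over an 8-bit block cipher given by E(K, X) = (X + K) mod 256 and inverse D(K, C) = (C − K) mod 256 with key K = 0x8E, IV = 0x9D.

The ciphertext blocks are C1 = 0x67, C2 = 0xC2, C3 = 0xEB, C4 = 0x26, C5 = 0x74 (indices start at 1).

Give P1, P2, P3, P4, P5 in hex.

CBC decryption: P_i = D(K, C_i) ⊕ C_{i−1}, with C_{0} = IV.
P1: D(K, 0x67) = 0xD9; 0xD9 ⊕ 0x9D = 0x44.
P2: D(K, 0xC2) = 0x34; 0x34 ⊕ 0x67 = 0x53.
P3: D(K, 0xEB) = 0x5D; 0x5D ⊕ 0xC2 = 0x9F.
P4: D(K, 0x26) = 0x98; 0x98 ⊕ 0xEB = 0x73.
P5: D(K, 0x74) = 0xE6; 0xE6 ⊕ 0x26 = 0xC0.

P1 = 0x44, P2 = 0x53, P3 = 0x9F, P4 = 0x73, P5 = 0xC0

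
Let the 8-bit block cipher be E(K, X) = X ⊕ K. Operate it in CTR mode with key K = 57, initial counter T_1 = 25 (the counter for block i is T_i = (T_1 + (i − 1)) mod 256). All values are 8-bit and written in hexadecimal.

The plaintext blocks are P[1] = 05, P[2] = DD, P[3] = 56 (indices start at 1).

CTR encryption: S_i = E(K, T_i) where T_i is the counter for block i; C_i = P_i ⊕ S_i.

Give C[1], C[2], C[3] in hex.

C[1]: T = 25, S = E(K, T) = 72; 05 ⊕ 72 = 77.
C[2]: T = 26, S = E(K, T) = 71; DD ⊕ 71 = AC.
C[3]: T = 27, S = E(K, T) = 70; 56 ⊕ 70 = 26.

C[1] = 77, C[2] = AC, C[3] = 26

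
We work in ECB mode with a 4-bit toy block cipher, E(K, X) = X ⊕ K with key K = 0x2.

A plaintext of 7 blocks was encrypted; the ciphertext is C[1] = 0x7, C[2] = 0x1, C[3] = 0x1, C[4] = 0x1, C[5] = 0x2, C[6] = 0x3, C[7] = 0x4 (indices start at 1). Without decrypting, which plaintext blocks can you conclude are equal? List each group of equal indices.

ECB encrypts each block independently with the same key, so equal ciphertext blocks imply equal plaintext blocks.
C[2] = C[3] = C[4] = 0x1, so P[2] = P[3] = P[4].

P[2] = P[3] = P[4]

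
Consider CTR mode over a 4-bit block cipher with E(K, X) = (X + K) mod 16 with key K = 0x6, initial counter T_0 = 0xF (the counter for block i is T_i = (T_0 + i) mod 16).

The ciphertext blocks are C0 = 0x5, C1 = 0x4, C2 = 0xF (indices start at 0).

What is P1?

CTR decryption: S_i = E(K, T_i) where T_i is the counter for block i; P_i = C_i ⊕ S_i.
P1: T = 0x0, S = E(K, T) = 0x6; 0x4 ⊕ 0x6 = 0x2.

P1 = 0x2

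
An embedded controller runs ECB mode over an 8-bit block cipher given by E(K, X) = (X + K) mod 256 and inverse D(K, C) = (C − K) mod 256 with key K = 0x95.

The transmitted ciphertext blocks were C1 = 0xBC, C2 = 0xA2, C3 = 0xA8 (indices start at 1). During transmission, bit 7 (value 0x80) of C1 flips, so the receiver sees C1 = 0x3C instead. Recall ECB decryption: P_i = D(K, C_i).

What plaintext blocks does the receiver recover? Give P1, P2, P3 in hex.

P1 = 0xA7, P2 = 0x0D, P3 = 0x13

Only C1 changed, to 0x3C. In ECB, a change in C_i affects only P_i. Decrypting the received ciphertext:
P1: D(K, 0x3C) = 0xA7.
P2: D(K, 0xA2) = 0x0D.
P3: D(K, 0xA8) = 0x13.
Blocks that differ from the original plaintext: P1.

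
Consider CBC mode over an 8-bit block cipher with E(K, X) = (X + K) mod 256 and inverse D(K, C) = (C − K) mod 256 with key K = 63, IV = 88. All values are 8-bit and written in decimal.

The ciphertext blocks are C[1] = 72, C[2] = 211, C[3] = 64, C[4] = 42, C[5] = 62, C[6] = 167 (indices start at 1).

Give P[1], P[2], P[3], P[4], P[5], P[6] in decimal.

CBC decryption: P_i = D(K, C_i) ⊕ C_{i−1}, with C_{0} = IV.
P[1]: D(K, 72) = 9; 9 ⊕ 88 = 81.
P[2]: D(K, 211) = 148; 148 ⊕ 72 = 220.
P[3]: D(K, 64) = 1; 1 ⊕ 211 = 210.
P[4]: D(K, 42) = 235; 235 ⊕ 64 = 171.
P[5]: D(K, 62) = 255; 255 ⊕ 42 = 213.
P[6]: D(K, 167) = 104; 104 ⊕ 62 = 86.

P[1] = 81, P[2] = 220, P[3] = 210, P[4] = 171, P[5] = 213, P[6] = 86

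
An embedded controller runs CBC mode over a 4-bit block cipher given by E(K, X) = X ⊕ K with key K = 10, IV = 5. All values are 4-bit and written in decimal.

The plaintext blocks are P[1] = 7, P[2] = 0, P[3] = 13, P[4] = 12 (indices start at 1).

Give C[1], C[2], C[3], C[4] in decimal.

C[1] = 8, C[2] = 2, C[3] = 5, C[4] = 3

CBC encryption: C_i = E(K, P_i ⊕ C_{i−1}), with C_{0} = IV.
C[1]: P[1] ⊕ 5 = 2; E(K, 2) = 8.
C[2]: P[2] ⊕ 8 = 8; E(K, 8) = 2.
C[3]: P[3] ⊕ 2 = 15; E(K, 15) = 5.
C[4]: P[4] ⊕ 5 = 9; E(K, 9) = 3.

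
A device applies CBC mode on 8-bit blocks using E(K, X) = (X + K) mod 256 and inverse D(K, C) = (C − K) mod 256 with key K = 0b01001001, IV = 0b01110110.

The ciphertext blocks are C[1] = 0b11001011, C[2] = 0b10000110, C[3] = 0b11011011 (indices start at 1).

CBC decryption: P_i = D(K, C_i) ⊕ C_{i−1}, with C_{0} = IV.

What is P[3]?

P[3] = 0b00010100

P[3]: D(K, 0b11011011) = 0b10010010; 0b10010010 ⊕ 0b10000110 = 0b00010100.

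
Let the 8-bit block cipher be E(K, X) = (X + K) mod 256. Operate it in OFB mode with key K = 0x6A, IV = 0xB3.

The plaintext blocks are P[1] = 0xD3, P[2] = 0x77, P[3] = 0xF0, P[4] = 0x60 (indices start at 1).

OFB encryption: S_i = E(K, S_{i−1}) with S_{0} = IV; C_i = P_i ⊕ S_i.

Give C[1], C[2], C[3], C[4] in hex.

C[1]: S = E(K, 0xB3) = 0x1D; 0xD3 ⊕ 0x1D = 0xCE.
C[2]: S = E(K, 0x1D) = 0x87; 0x77 ⊕ 0x87 = 0xF0.
C[3]: S = E(K, 0x87) = 0xF1; 0xF0 ⊕ 0xF1 = 0x01.
C[4]: S = E(K, 0xF1) = 0x5B; 0x60 ⊕ 0x5B = 0x3B.

C[1] = 0xCE, C[2] = 0xF0, C[3] = 0x01, C[4] = 0x3B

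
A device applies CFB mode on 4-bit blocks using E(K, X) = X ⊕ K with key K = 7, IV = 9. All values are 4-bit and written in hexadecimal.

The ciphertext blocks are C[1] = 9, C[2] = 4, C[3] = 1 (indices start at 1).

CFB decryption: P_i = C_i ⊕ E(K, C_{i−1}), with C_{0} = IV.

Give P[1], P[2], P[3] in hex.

P[1] = 7, P[2] = A, P[3] = 2

P[1]: E(K, 9) = E; 9 ⊕ E = 7.
P[2]: E(K, 9) = E; 4 ⊕ E = A.
P[3]: E(K, 4) = 3; 1 ⊕ 3 = 2.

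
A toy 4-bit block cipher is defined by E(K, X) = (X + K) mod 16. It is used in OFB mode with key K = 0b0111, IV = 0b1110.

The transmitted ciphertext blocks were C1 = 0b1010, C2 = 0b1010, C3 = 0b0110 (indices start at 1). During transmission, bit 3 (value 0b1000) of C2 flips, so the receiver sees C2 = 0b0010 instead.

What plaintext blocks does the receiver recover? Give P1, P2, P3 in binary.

P1 = 0b1111, P2 = 0b1110, P3 = 0b0101

OFB decryption: S_i = E(K, S_{i−1}) with S_{0} = IV; P_i = C_i ⊕ S_i.
Only C2 changed, to 0b0010. In OFB, a change in C_i flips the same bit in P_i only; the keystream is unaffected. Decrypting the received ciphertext:
P1: S = E(K, 0b1110) = 0b0101; 0b1010 ⊕ 0b0101 = 0b1111.
P2: S = E(K, 0b0101) = 0b1100; 0b0010 ⊕ 0b1100 = 0b1110.
P3: S = E(K, 0b1100) = 0b0011; 0b0110 ⊕ 0b0011 = 0b0101.
Blocks that differ from the original plaintext: P2.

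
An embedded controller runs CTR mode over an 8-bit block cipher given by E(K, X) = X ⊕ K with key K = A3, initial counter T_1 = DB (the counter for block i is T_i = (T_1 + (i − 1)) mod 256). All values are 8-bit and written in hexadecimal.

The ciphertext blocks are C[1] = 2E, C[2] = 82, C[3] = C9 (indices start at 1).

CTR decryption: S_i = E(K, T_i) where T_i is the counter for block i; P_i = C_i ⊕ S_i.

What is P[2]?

P[2] = FD

P[2]: T = DC, S = E(K, T) = 7F; 82 ⊕ 7F = FD.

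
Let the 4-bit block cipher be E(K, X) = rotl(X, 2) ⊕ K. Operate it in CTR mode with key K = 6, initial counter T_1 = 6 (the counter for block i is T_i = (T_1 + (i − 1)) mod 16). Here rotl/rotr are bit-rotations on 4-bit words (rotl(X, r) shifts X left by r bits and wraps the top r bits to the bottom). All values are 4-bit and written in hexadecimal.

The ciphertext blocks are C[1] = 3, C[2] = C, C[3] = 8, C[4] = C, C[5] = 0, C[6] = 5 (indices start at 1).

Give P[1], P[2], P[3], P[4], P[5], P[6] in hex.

P[1] = C, P[2] = 7, P[3] = C, P[4] = C, P[5] = C, P[6] = D

CTR decryption: S_i = E(K, T_i) where T_i is the counter for block i; P_i = C_i ⊕ S_i.
P[1]: T = 6, S = E(K, T) = F; 3 ⊕ F = C.
P[2]: T = 7, S = E(K, T) = B; C ⊕ B = 7.
P[3]: T = 8, S = E(K, T) = 4; 8 ⊕ 4 = C.
P[4]: T = 9, S = E(K, T) = 0; C ⊕ 0 = C.
P[5]: T = A, S = E(K, T) = C; 0 ⊕ C = C.
P[6]: T = B, S = E(K, T) = 8; 5 ⊕ 8 = D.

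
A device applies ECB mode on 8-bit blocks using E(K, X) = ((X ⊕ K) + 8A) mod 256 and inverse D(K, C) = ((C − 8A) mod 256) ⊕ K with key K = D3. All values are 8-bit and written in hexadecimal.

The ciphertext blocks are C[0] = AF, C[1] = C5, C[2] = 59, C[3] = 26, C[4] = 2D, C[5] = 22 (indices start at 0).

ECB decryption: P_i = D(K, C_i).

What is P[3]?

P[3] = 4F

P[3]: D(K, 26) = 4F.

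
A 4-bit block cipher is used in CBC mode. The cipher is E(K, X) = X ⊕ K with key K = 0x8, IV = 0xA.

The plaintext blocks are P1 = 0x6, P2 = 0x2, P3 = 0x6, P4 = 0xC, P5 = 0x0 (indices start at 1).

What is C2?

C2 = 0xE

CBC encryption: C_i = E(K, P_i ⊕ C_{i−1}), with C_{0} = IV.
C1: P1 ⊕ 0xA = 0xC; E(K, 0xC) = 0x4.
C2: P2 ⊕ 0x4 = 0x6; E(K, 0x6) = 0xE.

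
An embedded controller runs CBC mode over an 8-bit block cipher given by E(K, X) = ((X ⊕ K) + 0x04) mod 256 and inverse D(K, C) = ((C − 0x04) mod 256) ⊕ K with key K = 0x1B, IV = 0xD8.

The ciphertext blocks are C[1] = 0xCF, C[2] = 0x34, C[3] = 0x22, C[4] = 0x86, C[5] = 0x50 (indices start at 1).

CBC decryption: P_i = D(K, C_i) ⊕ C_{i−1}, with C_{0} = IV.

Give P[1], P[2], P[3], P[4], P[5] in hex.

P[1]: D(K, 0xCF) = 0xD0; 0xD0 ⊕ 0xD8 = 0x08.
P[2]: D(K, 0x34) = 0x2B; 0x2B ⊕ 0xCF = 0xE4.
P[3]: D(K, 0x22) = 0x05; 0x05 ⊕ 0x34 = 0x31.
P[4]: D(K, 0x86) = 0x99; 0x99 ⊕ 0x22 = 0xBB.
P[5]: D(K, 0x50) = 0x57; 0x57 ⊕ 0x86 = 0xD1.

P[1] = 0x08, P[2] = 0xE4, P[3] = 0x31, P[4] = 0xBB, P[5] = 0xD1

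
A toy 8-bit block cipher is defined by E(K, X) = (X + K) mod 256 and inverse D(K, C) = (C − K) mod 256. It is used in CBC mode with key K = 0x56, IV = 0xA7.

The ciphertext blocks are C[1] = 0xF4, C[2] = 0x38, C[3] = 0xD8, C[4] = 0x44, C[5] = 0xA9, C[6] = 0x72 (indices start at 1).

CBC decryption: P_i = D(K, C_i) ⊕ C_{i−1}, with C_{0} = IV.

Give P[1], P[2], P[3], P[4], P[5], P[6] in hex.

P[1] = 0x39, P[2] = 0x16, P[3] = 0xBA, P[4] = 0x36, P[5] = 0x17, P[6] = 0xB5

P[1]: D(K, 0xF4) = 0x9E; 0x9E ⊕ 0xA7 = 0x39.
P[2]: D(K, 0x38) = 0xE2; 0xE2 ⊕ 0xF4 = 0x16.
P[3]: D(K, 0xD8) = 0x82; 0x82 ⊕ 0x38 = 0xBA.
P[4]: D(K, 0x44) = 0xEE; 0xEE ⊕ 0xD8 = 0x36.
P[5]: D(K, 0xA9) = 0x53; 0x53 ⊕ 0x44 = 0x17.
P[6]: D(K, 0x72) = 0x1C; 0x1C ⊕ 0xA9 = 0xB5.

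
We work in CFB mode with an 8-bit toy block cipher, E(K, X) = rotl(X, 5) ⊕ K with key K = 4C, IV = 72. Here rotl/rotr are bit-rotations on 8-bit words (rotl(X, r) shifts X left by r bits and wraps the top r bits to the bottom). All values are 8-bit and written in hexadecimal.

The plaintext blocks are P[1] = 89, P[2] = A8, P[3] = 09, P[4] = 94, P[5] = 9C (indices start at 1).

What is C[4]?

CFB encryption: C_i = P_i ⊕ E(K, C_{i−1}), with C_{0} = IV.
C[1]: E(K, 72) = 02; 89 ⊕ 02 = 8B.
C[2]: E(K, 8B) = 3D; A8 ⊕ 3D = 95.
C[3]: E(K, 95) = FE; 09 ⊕ FE = F7.
C[4]: E(K, F7) = B2; 94 ⊕ B2 = 26.

C[4] = 26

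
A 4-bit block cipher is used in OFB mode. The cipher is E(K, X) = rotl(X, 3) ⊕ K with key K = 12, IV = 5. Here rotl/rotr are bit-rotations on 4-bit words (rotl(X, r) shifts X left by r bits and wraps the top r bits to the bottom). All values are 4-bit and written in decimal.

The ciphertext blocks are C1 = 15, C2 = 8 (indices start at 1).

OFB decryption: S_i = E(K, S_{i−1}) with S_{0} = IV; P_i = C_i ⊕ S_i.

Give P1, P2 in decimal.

P1: S = E(K, 5) = 6; 15 ⊕ 6 = 9.
P2: S = E(K, 6) = 15; 8 ⊕ 15 = 7.

P1 = 9, P2 = 7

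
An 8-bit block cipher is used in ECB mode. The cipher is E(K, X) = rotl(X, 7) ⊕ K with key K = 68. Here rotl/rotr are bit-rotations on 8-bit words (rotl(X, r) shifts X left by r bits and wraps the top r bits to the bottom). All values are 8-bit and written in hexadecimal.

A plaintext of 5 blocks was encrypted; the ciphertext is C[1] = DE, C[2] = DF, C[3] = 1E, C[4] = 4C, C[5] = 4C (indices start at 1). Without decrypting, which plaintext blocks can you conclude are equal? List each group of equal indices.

P[4] = P[5]

ECB encrypts each block independently with the same key, so equal ciphertext blocks imply equal plaintext blocks.
C[4] = C[5] = 4C, so P[4] = P[5].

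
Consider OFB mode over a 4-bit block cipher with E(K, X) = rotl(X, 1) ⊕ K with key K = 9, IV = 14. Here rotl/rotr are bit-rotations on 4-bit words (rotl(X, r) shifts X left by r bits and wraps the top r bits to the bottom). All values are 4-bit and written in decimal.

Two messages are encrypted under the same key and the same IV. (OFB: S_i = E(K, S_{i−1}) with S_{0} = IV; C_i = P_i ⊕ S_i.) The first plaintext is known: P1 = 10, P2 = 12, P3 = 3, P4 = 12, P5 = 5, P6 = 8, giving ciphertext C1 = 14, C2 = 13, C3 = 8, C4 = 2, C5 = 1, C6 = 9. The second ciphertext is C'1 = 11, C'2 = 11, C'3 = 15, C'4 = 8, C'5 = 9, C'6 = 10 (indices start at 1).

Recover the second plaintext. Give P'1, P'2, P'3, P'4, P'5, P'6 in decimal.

In OFB with a reused IV, both messages share the same keystream S_i, so C_i ⊕ C'_i = P_i ⊕ P'_i and thus P'_i = P_i ⊕ C_i ⊕ C'_i.
P'1: 10 ⊕ 14 ⊕ 11 = 15.
P'2: 12 ⊕ 13 ⊕ 11 = 10.
P'3: 3 ⊕ 8 ⊕ 15 = 4.
P'4: 12 ⊕ 2 ⊕ 8 = 6.
P'5: 5 ⊕ 1 ⊕ 9 = 13.
P'6: 8 ⊕ 9 ⊕ 10 = 11.

P'1 = 15, P'2 = 10, P'3 = 4, P'4 = 6, P'5 = 13, P'6 = 11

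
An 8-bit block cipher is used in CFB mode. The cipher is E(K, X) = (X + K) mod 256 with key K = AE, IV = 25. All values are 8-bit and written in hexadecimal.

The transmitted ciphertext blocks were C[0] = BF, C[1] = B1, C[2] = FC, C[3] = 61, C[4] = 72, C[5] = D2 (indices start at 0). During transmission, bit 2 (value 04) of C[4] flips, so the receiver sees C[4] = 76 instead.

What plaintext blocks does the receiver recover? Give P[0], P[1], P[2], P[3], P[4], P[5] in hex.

P[0] = 6C, P[1] = DC, P[2] = A3, P[3] = CB, P[4] = 79, P[5] = F6

CFB decryption: P_i = C_i ⊕ E(K, C_{i−1}), with C_{−1} = IV.
Only C[4] changed, to 76. In CFB, a change in C_i flips the same bit in P_i and garbles P_{i+1}. Decrypting the received ciphertext:
P[0]: E(K, 25) = D3; BF ⊕ D3 = 6C.
P[1]: E(K, BF) = 6D; B1 ⊕ 6D = DC.
P[2]: E(K, B1) = 5F; FC ⊕ 5F = A3.
P[3]: E(K, FC) = AA; 61 ⊕ AA = CB.
P[4]: E(K, 61) = 0F; 76 ⊕ 0F = 79.
P[5]: E(K, 76) = 24; D2 ⊕ 24 = F6.
Blocks that differ from the original plaintext: P[4], P[5].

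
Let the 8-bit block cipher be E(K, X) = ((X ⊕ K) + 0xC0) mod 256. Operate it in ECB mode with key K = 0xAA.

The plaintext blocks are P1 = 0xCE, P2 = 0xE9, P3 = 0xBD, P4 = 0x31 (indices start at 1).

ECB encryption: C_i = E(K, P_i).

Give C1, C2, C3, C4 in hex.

C1 = 0x24, C2 = 0x03, C3 = 0xD7, C4 = 0x5B

C1: E(K, 0xCE) = 0x24.
C2: E(K, 0xE9) = 0x03.
C3: E(K, 0xBD) = 0xD7.
C4: E(K, 0x31) = 0x5B.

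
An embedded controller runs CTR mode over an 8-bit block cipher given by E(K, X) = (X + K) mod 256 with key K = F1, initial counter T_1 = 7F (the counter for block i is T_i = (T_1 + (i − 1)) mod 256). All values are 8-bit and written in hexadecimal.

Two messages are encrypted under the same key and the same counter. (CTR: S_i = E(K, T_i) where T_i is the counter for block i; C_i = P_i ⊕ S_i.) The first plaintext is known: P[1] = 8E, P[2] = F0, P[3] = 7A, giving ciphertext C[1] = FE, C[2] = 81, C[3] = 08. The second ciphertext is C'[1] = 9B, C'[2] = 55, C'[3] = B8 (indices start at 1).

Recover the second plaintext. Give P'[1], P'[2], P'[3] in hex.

P'[1] = EB, P'[2] = 24, P'[3] = CA

In CTR with a reused counter, both messages share the same keystream S_i, so C_i ⊕ C'_i = P_i ⊕ P'_i and thus P'_i = P_i ⊕ C_i ⊕ C'_i.
P'[1]: 8E ⊕ FE ⊕ 9B = EB.
P'[2]: F0 ⊕ 81 ⊕ 55 = 24.
P'[3]: 7A ⊕ 08 ⊕ B8 = CA.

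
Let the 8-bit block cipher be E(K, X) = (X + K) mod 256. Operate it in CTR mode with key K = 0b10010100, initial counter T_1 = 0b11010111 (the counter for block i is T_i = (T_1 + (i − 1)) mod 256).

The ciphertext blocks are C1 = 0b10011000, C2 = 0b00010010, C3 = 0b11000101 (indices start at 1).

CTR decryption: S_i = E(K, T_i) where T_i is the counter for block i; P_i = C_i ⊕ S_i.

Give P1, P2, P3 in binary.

P1: T = 0b11010111, S = E(K, T) = 0b01101011; 0b10011000 ⊕ 0b01101011 = 0b11110011.
P2: T = 0b11011000, S = E(K, T) = 0b01101100; 0b00010010 ⊕ 0b01101100 = 0b01111110.
P3: T = 0b11011001, S = E(K, T) = 0b01101101; 0b11000101 ⊕ 0b01101101 = 0b10101000.

P1 = 0b11110011, P2 = 0b01111110, P3 = 0b10101000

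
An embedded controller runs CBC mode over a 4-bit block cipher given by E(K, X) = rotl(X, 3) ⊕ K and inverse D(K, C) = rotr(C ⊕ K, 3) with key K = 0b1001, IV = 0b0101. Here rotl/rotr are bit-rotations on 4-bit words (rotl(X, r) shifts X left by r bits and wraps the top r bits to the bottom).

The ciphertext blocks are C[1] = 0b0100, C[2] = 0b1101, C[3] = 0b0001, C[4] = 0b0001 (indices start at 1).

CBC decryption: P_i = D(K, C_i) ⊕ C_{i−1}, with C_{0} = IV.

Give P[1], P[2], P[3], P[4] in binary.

P[1]: D(K, 0b0100) = 0b1011; 0b1011 ⊕ 0b0101 = 0b1110.
P[2]: D(K, 0b1101) = 0b1000; 0b1000 ⊕ 0b0100 = 0b1100.
P[3]: D(K, 0b0001) = 0b0001; 0b0001 ⊕ 0b1101 = 0b1100.
P[4]: D(K, 0b0001) = 0b0001; 0b0001 ⊕ 0b0001 = 0b0000.

P[1] = 0b1110, P[2] = 0b1100, P[3] = 0b1100, P[4] = 0b0000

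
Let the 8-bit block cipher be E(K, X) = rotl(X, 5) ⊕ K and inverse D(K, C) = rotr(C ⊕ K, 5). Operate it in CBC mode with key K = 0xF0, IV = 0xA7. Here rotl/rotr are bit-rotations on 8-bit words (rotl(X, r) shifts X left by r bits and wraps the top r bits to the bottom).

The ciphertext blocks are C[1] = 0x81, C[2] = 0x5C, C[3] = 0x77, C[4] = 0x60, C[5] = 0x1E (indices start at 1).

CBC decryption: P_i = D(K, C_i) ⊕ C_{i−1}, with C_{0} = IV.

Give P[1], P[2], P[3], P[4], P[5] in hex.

P[1]: D(K, 0x81) = 0x8B; 0x8B ⊕ 0xA7 = 0x2C.
P[2]: D(K, 0x5C) = 0x65; 0x65 ⊕ 0x81 = 0xE4.
P[3]: D(K, 0x77) = 0x3C; 0x3C ⊕ 0x5C = 0x60.
P[4]: D(K, 0x60) = 0x84; 0x84 ⊕ 0x77 = 0xF3.
P[5]: D(K, 0x1E) = 0x77; 0x77 ⊕ 0x60 = 0x17.

P[1] = 0x2C, P[2] = 0xE4, P[3] = 0x60, P[4] = 0xF3, P[5] = 0x17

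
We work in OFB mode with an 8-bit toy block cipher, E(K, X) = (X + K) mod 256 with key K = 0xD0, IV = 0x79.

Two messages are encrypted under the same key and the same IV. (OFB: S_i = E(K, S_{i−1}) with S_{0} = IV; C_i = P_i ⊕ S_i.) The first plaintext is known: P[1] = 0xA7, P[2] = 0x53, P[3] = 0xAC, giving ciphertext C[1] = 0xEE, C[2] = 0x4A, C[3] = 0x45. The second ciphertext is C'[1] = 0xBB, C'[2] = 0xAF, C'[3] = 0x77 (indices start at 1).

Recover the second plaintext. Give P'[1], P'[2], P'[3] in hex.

P'[1] = 0xF2, P'[2] = 0xB6, P'[3] = 0x9E

In OFB with a reused IV, both messages share the same keystream S_i, so C_i ⊕ C'_i = P_i ⊕ P'_i and thus P'_i = P_i ⊕ C_i ⊕ C'_i.
P'[1]: 0xA7 ⊕ 0xEE ⊕ 0xBB = 0xF2.
P'[2]: 0x53 ⊕ 0x4A ⊕ 0xAF = 0xB6.
P'[3]: 0xAC ⊕ 0x45 ⊕ 0x77 = 0x9E.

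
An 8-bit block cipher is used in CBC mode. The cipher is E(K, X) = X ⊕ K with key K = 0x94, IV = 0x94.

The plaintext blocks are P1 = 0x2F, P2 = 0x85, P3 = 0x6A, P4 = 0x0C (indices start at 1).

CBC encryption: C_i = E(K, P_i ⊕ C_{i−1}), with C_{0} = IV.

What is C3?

C1: P1 ⊕ 0x94 = 0xBB; E(K, 0xBB) = 0x2F.
C2: P2 ⊕ 0x2F = 0xAA; E(K, 0xAA) = 0x3E.
C3: P3 ⊕ 0x3E = 0x54; E(K, 0x54) = 0xC0.

C3 = 0xC0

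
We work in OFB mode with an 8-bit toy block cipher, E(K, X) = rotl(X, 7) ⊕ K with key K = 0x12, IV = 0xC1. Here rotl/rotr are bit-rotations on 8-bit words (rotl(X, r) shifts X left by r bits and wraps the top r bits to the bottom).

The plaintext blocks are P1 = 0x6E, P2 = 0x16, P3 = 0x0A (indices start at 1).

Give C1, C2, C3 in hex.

OFB encryption: S_i = E(K, S_{i−1}) with S_{0} = IV; C_i = P_i ⊕ S_i.
C1: S = E(K, 0xC1) = 0xF2; 0x6E ⊕ 0xF2 = 0x9C.
C2: S = E(K, 0xF2) = 0x6B; 0x16 ⊕ 0x6B = 0x7D.
C3: S = E(K, 0x6B) = 0xA7; 0x0A ⊕ 0xA7 = 0xAD.

C1 = 0x9C, C2 = 0x7D, C3 = 0xAD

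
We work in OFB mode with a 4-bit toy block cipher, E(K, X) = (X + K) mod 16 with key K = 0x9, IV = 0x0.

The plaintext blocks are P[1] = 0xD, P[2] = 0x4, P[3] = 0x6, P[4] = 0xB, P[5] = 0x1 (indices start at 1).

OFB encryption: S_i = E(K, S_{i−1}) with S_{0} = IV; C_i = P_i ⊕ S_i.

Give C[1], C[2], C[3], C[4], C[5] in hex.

C[1] = 0x4, C[2] = 0x6, C[3] = 0xD, C[4] = 0xF, C[5] = 0xC

C[1]: S = E(K, 0x0) = 0x9; 0xD ⊕ 0x9 = 0x4.
C[2]: S = E(K, 0x9) = 0x2; 0x4 ⊕ 0x2 = 0x6.
C[3]: S = E(K, 0x2) = 0xB; 0x6 ⊕ 0xB = 0xD.
C[4]: S = E(K, 0xB) = 0x4; 0xB ⊕ 0x4 = 0xF.
C[5]: S = E(K, 0x4) = 0xD; 0x1 ⊕ 0xD = 0xC.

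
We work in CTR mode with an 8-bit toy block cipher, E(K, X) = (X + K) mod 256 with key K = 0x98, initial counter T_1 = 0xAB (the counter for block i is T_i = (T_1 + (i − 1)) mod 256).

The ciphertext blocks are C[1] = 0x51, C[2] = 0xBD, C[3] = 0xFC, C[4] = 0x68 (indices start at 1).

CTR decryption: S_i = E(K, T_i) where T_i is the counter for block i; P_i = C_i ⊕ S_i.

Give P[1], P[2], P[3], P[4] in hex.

P[1]: T = 0xAB, S = E(K, T) = 0x43; 0x51 ⊕ 0x43 = 0x12.
P[2]: T = 0xAC, S = E(K, T) = 0x44; 0xBD ⊕ 0x44 = 0xF9.
P[3]: T = 0xAD, S = E(K, T) = 0x45; 0xFC ⊕ 0x45 = 0xB9.
P[4]: T = 0xAE, S = E(K, T) = 0x46; 0x68 ⊕ 0x46 = 0x2E.

P[1] = 0x12, P[2] = 0xF9, P[3] = 0xB9, P[4] = 0x2E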